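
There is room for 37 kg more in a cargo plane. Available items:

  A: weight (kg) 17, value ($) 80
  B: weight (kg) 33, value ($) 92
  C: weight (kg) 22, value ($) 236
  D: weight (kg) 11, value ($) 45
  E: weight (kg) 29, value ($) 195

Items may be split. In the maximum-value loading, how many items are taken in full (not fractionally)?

Greedy by value/weight ratio, highest first.
Ratios (sorted): C 10.73, E 6.72, A 4.71, D 4.09, B 2.79
take C (22 @ 236); take 15/29 of E → 100.86. Capacity used 37/37.
1 item(s) taken whole; one partial (take 15/29 of E).

1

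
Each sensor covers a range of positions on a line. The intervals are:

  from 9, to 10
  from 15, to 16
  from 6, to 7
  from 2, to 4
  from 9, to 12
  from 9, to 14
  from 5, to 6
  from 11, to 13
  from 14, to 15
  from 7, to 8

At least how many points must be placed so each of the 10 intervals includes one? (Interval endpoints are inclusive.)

6

By right end: [2,4]  [5,6]  [6,7]  [7,8]  [9,10]  [9,12]  [11,13]  [9,14]  [14,15]  [15,16]
[2,4] uncovered → point at 4; [5,6] uncovered → point at 6; [7,8] uncovered → point at 8; [9,10] uncovered → point at 10; [11,13] uncovered → point at 13; [14,15] uncovered → point at 15.
Points: 4, 6, 8, 10, 13, 15 (6 total).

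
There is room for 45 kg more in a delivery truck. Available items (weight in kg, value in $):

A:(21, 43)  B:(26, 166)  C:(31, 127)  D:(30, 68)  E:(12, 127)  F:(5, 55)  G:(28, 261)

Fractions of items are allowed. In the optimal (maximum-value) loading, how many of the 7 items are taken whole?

3

Sort by value per unit weight and fill in that order.
Ratios (sorted): F 11.00, E 10.58, G 9.32, B 6.38, C 4.10, D 2.27, A 2.05
take F (5 @ 55); take E (12 @ 127); take G (28 @ 261). Capacity used 45/45.
3 item(s) taken whole.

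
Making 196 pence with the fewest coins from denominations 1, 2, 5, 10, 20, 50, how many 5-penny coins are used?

1

Greedy: take as many of the largest coin as possible, then repeat with the remainder.
196 = 3×50 + 2×20 + 1×5 + 1×1
Count of 5: 1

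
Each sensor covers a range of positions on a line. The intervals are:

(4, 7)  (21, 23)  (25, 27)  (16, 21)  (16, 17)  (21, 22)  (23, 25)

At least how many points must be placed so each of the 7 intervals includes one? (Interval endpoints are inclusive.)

By right end: [4,7]  [16,17]  [16,21]  [21,22]  [21,23]  [23,25]  [25,27]
[4,7] uncovered → point at 7; [16,17] uncovered → point at 17; [21,22] uncovered → point at 22; [23,25] uncovered → point at 25.
Points: 7, 17, 22, 25 (4 total).

4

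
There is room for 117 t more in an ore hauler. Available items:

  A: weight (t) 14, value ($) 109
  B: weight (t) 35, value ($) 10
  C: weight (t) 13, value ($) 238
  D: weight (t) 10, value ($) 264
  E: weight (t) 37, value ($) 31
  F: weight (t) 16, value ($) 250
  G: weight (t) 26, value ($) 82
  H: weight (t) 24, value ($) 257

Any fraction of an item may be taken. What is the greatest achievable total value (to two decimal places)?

1211.73

Order: D (264/10=26.40) > C (238/13=18.31) > F (250/16=15.62) > H (257/24=10.71) > A (109/14=7.79) > G (82/26=3.15) > E (31/37=0.84) > B (10/35=0.29)
Fill: take D (10 @ 264) → take C (13 @ 238) → take F (16 @ 250) → take H (24 @ 257) → take A (14 @ 109) → take G (26 @ 82) → take 14/37 of E → 11.73; 117/117 used.
Total value = 1211.73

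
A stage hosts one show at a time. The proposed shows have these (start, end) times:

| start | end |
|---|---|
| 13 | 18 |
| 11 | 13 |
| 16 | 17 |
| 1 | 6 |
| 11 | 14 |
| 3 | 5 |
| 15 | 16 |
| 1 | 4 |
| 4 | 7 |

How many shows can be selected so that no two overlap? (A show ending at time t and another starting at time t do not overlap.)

Greedy by earliest finish: after sorting by end time, pick each interval compatible with the last pick.
Sorted by end: (1,4)  (3,5)  (1,6)  (4,7)  (11,13)  (11,14)  (15,16)  (16,17)  (13,18)
take (1,4); skip (1,6); take (4,7); take (11,13); take (15,16); take (16,17).
Selected 5 shows.

5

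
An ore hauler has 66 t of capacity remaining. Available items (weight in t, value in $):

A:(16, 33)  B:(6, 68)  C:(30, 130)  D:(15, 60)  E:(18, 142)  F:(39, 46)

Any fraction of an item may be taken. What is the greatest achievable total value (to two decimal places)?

388.00

Sort by value per unit weight and fill in that order.
Ratios (sorted): B 11.33, E 7.89, C 4.33, D 4.00, A 2.06, F 1.18
take B (6 @ 68); take E (18 @ 142); take C (30 @ 130); take 12/15 of D → 48.00. Capacity used 66/66.
Total value = 388.00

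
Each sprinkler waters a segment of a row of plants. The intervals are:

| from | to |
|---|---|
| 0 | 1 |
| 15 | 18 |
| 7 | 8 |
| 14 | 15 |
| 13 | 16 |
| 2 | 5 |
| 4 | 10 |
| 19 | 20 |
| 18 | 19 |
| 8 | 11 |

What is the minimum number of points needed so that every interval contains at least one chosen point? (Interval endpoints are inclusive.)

Process intervals by earliest right end; each time one isn't hit yet, stab at its right endpoint.
By right end: [0,1]  [2,5]  [7,8]  [4,10]  [8,11]  [14,15]  [13,16]  [15,18]  [18,19]  [19,20]
[0,1] uncovered → point at 1; [2,5] uncovered → point at 5; [7,8] uncovered → point at 8; [14,15] uncovered → point at 15; [18,19] uncovered → point at 19.
Points: 1, 5, 8, 15, 19 (5 total).

5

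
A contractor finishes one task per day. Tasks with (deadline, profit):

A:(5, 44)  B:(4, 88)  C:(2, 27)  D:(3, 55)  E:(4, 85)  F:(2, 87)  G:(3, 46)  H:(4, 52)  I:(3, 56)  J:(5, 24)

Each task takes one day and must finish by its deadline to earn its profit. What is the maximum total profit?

By profit: B(d4,88), F(d2,87), E(d4,85), I(d3,56), D(d3,55), H(d4,52), G(d3,46), A(d5,44), C(d2,27), J(d5,24)
B→slot 4; F→slot 2; E→slot 3; I→slot 1; D skipped; H skipped; G skipped; A→slot 5; C skipped; J skipped.
Profit = 56 + 87 + 85 + 88 + 44 = 360

360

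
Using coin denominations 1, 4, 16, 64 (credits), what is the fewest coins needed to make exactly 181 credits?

181 = 2×64 + 3×16 + 1×4 + 1×1
Total coins = 2 + 3 + 1 + 1 = 7

7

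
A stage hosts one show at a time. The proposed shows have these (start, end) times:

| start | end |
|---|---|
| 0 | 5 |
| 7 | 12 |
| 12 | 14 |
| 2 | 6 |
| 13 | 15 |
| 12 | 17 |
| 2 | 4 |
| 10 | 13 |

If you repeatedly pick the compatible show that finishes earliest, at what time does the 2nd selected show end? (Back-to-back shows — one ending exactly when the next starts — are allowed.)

12

Sort by end time and greedily take each interval whose start is ≥ the last chosen end.
By end time: (2,4), (0,5), (2,6), (7,12), (10,13), (12,14), (13,15), (12,17).
Pick (2,4); next start ≥ 4 → (7,12); next start ≥ 12 → (12,14).
Selected: (2,4) (7,12) (12,14)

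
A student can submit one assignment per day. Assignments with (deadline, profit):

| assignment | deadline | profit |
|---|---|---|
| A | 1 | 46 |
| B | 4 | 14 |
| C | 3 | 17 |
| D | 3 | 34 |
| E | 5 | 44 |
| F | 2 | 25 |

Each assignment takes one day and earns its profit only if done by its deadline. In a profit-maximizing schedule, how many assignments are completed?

Sort by profit descending; place each in the latest free slot ≤ its deadline.
Profit order: A=46 E=44 D=34 F=25 C=17 B=14
Assign: A→slot 1, E→slot 5, D→slot 3, F→slot 2, C skipped, B→slot 4.
Slots: [1:A] [2:F] [3:D] [4:B] [5:E]
5 of 6 scheduled.

5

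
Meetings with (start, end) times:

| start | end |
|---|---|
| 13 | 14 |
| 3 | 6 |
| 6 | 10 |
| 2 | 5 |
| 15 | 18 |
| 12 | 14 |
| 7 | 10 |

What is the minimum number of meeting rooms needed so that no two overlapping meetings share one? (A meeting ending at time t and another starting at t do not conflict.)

Events (time:±→running): 2:+→1 3:+→2 … peak 2.

2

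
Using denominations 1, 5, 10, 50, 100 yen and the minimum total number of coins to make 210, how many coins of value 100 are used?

210 = 2×100 + 1×10
Count of 100: 2

2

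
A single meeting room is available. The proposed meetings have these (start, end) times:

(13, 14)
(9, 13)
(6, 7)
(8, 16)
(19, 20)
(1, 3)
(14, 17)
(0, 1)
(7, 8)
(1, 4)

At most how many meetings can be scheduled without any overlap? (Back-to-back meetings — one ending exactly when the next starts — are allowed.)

8

Greedy by earliest finish: after sorting by end time, pick each interval compatible with the last pick.
Sorted by end: (0,1)  (1,3)  (1,4)  (6,7)  (7,8)  (9,13)  (13,14)  (8,16)  (14,17)  (19,20)
take (0,1); take (1,3); take (6,7); take (7,8); take (9,13); take (13,14); take (14,17); take (19,20).
Selected 8 meetings.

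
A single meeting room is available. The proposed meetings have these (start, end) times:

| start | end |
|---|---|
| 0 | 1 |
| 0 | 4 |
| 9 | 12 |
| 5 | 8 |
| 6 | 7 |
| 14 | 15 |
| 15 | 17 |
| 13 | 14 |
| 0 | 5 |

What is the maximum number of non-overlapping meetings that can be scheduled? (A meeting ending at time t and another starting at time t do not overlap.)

Order by finish time; keep every interval that doesn't clash with the previous kept one.
By end time: (0,1), (0,4), (0,5), (6,7), (5,8), (9,12), (13,14), (14,15), (15,17).
Pick (0,1); next start ≥ 1 → (6,7); next start ≥ 7 → (9,12); next start ≥ 12 → (13,14); next start ≥ 14 → (14,15); next start ≥ 15 → (15,17).
Selected 6 meetings.

6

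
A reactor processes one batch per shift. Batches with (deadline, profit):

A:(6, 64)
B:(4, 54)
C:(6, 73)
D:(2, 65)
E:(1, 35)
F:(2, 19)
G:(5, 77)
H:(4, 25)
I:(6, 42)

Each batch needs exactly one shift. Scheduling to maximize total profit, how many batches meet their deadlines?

Profit order: G=77 C=73 D=65 A=64 B=54 I=42 E=35 H=25 F=19
Assign: G→slot 5, C→slot 6, D→slot 2, A→slot 4, B→slot 3, I→slot 1, E skipped, H skipped, F skipped.
Slots: [1:I] [2:D] [3:B] [4:A] [5:G] [6:C]
6 of 9 scheduled.

6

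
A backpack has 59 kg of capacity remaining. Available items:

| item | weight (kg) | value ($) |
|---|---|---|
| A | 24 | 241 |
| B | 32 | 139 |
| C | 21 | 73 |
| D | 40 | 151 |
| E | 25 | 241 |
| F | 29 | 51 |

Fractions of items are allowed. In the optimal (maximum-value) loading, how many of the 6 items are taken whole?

Order: A (241/24=10.04) > E (241/25=9.64) > B (139/32=4.34) > D (151/40=3.77) > C (73/21=3.48) > F (51/29=1.76)
Fill: take A (24 @ 241) → take E (25 @ 241) → take 10/32 of B → 43.44; 59/59 used.
2 item(s) taken whole; one partial (take 10/32 of B).

2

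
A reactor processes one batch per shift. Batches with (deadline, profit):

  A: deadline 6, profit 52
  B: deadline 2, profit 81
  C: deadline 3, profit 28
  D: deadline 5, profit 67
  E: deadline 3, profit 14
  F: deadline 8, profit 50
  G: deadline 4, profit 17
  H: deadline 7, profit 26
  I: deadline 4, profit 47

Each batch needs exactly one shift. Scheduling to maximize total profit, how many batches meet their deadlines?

8

By profit: B(d2,81), D(d5,67), A(d6,52), F(d8,50), I(d4,47), C(d3,28), H(d7,26), G(d4,17), E(d3,14)
B→slot 2; D→slot 5; A→slot 6; F→slot 8; I→slot 4; C→slot 3; H→slot 7; G→slot 1; E skipped.
8 of 9 scheduled.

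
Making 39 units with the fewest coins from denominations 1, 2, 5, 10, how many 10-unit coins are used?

39 = 3×10 + 1×5 + 2×2
Count of 10: 3

3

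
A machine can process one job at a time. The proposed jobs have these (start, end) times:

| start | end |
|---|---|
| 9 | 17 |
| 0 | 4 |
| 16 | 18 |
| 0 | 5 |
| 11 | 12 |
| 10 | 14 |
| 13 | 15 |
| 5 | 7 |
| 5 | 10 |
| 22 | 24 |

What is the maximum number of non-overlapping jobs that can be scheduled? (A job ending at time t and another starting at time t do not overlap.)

6

By end time: (0,4), (0,5), (5,7), (5,10), (11,12), (10,14), (13,15), (9,17), (16,18), (22,24).
Pick (0,4); next start ≥ 4 → (5,7); next start ≥ 7 → (11,12); next start ≥ 12 → (13,15); next start ≥ 15 → (16,18); next start ≥ 18 → (22,24).
Selected 6 jobs.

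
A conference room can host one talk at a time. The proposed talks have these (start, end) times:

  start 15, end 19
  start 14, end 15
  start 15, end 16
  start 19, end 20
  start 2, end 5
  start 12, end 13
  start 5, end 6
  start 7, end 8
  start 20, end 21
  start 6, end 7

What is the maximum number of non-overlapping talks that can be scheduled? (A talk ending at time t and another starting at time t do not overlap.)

9

Greedy by earliest finish: after sorting by end time, pick each interval compatible with the last pick.
By end time: (2,5), (5,6), (6,7), (7,8), (12,13), (14,15), (15,16), (15,19), (19,20), (20,21).
Pick (2,5); next start ≥ 5 → (5,6); next start ≥ 6 → (6,7); next start ≥ 7 → (7,8); next start ≥ 8 → (12,13); next start ≥ 13 → (14,15); next start ≥ 15 → (15,16); next start ≥ 16 → (19,20); next start ≥ 20 → (20,21).
Selected 9 talks.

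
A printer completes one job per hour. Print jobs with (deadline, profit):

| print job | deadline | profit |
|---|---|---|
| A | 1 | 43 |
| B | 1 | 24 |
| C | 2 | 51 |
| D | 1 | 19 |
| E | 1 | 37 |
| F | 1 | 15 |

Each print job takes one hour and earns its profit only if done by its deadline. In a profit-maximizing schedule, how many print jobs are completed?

2

Take jobs in profit order; each goes to the latest open slot no later than its deadline.
Profit order: C=51 A=43 E=37 B=24 D=19 F=15
Assign: C→slot 2, A→slot 1, E skipped, B skipped, D skipped, F skipped.
Slots: [1:A] [2:C]
2 of 6 scheduled.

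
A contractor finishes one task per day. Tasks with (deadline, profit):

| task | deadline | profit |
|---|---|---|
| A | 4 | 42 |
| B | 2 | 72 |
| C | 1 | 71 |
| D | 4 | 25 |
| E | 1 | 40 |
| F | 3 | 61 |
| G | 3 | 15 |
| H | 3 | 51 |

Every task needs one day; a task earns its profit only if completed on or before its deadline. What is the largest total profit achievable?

Take jobs in profit order; each goes to the latest open slot no later than its deadline.
Profit order: B=72 C=71 F=61 H=51 A=42 E=40 D=25 G=15
Assign: B→slot 2, C→slot 1, F→slot 3, H skipped, A→slot 4, E skipped, D skipped, G skipped.
Slots: [1:C] [2:B] [3:F] [4:A]
Profit = 71 + 72 + 61 + 42 = 246

246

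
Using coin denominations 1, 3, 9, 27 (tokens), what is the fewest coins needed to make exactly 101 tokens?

7

Use the largest denomination that fits, subtract, and repeat.
101 = 3×27 + 2×9 + 2×1
Total coins = 3 + 2 + 2 = 7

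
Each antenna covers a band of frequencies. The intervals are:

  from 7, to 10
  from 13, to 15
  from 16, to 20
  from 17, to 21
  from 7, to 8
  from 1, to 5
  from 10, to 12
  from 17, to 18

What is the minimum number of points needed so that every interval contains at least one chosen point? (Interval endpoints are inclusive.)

Process intervals by earliest right end; each time one isn't hit yet, stab at its right endpoint.
Sorted: [1,5] [7,8] [7,10] [10,12] [13,15] [17,18] [16,20] [17,21]
{[1,5]} hit by 5; {[7,8],[7,10]} hit by 8; {[10,12]} hit by 12; {[13,15]} hit by 15; {[17,18],[16,20],[17,21]} hit by 18.
Points: 5, 8, 12, 15, 18 (5 total).

5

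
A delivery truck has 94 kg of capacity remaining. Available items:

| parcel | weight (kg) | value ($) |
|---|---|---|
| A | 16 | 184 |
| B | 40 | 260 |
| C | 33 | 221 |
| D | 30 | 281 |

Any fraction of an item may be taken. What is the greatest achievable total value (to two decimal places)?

783.50

Greedy by value/weight ratio, highest first.
Ratios (sorted): A 11.50, D 9.37, C 6.70, B 6.50
take A (16 @ 184); take D (30 @ 281); take C (33 @ 221); take 15/40 of B → 97.50. Capacity used 94/94.
Total value = 783.50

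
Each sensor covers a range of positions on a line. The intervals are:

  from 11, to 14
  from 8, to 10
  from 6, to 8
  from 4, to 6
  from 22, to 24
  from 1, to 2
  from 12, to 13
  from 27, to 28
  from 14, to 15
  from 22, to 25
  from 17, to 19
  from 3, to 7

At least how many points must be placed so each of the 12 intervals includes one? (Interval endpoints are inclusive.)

Sorted: [1,2] [4,6] [3,7] [6,8] [8,10] [12,13] [11,14] [14,15] [17,19] [22,24] [22,25] [27,28]
{[1,2]} hit by 2; {[4,6],[3,7],[6,8]} hit by 6; {[8,10]} hit by 10; {[12,13],[11,14]} hit by 13; {[14,15]} hit by 15; {[17,19]} hit by 19; {[22,24],[22,25]} hit by 24; {[27,28]} hit by 28.
Points: 2, 6, 10, 13, 15, 19, 24, 28 (8 total).

8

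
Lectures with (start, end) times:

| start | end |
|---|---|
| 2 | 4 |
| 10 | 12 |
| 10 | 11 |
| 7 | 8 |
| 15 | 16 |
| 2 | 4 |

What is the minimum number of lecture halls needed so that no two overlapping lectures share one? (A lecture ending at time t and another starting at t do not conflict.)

Count concurrent intervals with a sweep; the peak is the room count.
starts: [2, 2, 7, 10, 10, 15]
ends:   [4, 4, 8, 11, 12, 16]
s2→1 s2→2  — peak 2.

2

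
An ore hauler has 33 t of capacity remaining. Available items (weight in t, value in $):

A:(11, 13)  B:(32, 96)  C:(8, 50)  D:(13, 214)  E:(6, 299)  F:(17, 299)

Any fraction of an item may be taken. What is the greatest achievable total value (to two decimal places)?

Sort by value per unit weight and fill in that order.
Ratios (sorted): E 49.83, F 17.59, D 16.46, C 6.25, B 3.00, A 1.18
take E (6 @ 299); take F (17 @ 299); take 10/13 of D → 164.62. Capacity used 33/33.
Total value = 762.62

762.62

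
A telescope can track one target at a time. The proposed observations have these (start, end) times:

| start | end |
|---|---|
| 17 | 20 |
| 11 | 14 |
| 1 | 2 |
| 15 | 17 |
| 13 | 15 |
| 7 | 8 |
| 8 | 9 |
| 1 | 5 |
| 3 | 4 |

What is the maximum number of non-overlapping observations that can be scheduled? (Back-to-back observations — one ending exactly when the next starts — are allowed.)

7

By end time: (1,2), (3,4), (1,5), (7,8), (8,9), (11,14), (13,15), (15,17), (17,20).
Pick (1,2); next start ≥ 2 → (3,4); next start ≥ 4 → (7,8); next start ≥ 8 → (8,9); next start ≥ 9 → (11,14); next start ≥ 14 → (15,17); next start ≥ 17 → (17,20).
Selected 7 observations.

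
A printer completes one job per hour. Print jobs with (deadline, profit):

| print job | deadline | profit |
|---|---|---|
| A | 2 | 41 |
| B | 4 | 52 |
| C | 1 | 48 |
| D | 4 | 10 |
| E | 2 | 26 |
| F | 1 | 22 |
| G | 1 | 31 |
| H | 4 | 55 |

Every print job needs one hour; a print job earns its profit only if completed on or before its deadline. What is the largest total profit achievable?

Take jobs in profit order; each goes to the latest open slot no later than its deadline.
By profit: H(d4,55), B(d4,52), C(d1,48), A(d2,41), G(d1,31), E(d2,26), F(d1,22), D(d4,10)
H→slot 4; B→slot 3; C→slot 1; A→slot 2; G skipped; E skipped; F skipped; D skipped.
Profit = 48 + 41 + 52 + 55 = 196

196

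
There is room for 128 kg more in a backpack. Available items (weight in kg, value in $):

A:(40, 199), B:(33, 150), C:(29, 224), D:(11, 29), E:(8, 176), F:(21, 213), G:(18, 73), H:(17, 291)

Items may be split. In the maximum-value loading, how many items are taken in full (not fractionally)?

Greedy by value/weight ratio, highest first.
Ratios (sorted): E 22.00, H 17.12, F 10.14, C 7.72, A 4.97, B 4.55, G 4.06, D 2.64
take E (8 @ 176); take H (17 @ 291); take F (21 @ 213); take C (29 @ 224); take A (40 @ 199); take 13/33 of B → 59.09. Capacity used 128/128.
5 item(s) taken whole; one partial (take 13/33 of B).

5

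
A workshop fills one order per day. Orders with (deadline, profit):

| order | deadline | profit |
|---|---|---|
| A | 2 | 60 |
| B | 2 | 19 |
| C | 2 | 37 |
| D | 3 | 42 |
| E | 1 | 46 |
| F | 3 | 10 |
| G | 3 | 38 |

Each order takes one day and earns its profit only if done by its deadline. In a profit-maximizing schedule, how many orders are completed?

By profit: A(d2,60), E(d1,46), D(d3,42), G(d3,38), C(d2,37), B(d2,19), F(d3,10)
A→slot 2; E→slot 1; D→slot 3; G skipped; C skipped; B skipped; F skipped.
3 of 7 scheduled.

3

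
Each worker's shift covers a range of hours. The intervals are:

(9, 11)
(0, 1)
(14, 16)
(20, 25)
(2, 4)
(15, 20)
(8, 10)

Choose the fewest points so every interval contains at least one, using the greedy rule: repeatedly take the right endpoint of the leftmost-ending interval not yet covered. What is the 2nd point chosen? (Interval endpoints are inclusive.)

4

Process intervals by earliest right end; each time one isn't hit yet, stab at its right endpoint.
By right end: [0,1]  [2,4]  [8,10]  [9,11]  [14,16]  [15,20]  [20,25]
[0,1] uncovered → point at 1; [2,4] uncovered → point at 4; [8,10] uncovered → point at 10; [14,16] uncovered → point at 16; [20,25] uncovered → point at 25.
Points: 1, 4, 10, 16, 25 (5 total).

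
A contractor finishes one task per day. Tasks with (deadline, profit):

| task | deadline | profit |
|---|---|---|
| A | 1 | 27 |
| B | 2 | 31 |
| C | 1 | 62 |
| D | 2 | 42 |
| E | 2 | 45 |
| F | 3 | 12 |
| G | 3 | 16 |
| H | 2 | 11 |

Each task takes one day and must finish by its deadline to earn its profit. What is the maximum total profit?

123

Take jobs in profit order; each goes to the latest open slot no later than its deadline.
By profit: C(d1,62), E(d2,45), D(d2,42), B(d2,31), A(d1,27), G(d3,16), F(d3,12), H(d2,11)
C→slot 1; E→slot 2; D skipped; B skipped; A skipped; G→slot 3; F skipped; H skipped.
Profit = 62 + 45 + 16 = 123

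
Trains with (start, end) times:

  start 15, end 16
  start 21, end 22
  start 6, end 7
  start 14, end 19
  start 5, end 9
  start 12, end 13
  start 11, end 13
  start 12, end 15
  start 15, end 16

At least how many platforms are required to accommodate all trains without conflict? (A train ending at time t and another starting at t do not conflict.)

3

Events (time:±→running): 5:+→1 6:+→2 7:-→1 9:-→0 11:+→1 12:+→2 12:+→3 … peak 3.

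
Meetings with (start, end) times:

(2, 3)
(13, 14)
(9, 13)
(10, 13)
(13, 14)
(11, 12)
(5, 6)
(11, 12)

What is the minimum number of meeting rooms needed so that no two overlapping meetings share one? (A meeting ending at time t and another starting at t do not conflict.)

Events (time:±→running): 2:+→1 3:-→0 5:+→1 6:-→0 9:+→1 10:+→2 11:+→3 11:+→4 … peak 4.

4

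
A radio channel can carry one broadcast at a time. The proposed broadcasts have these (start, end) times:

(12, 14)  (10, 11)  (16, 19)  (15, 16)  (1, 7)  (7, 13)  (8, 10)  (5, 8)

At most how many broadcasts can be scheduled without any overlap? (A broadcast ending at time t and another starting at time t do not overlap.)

6

By end time: (1,7), (5,8), (8,10), (10,11), (7,13), (12,14), (15,16), (16,19).
Pick (1,7); next start ≥ 7 → (8,10); next start ≥ 10 → (10,11); next start ≥ 11 → (12,14); next start ≥ 14 → (15,16); next start ≥ 16 → (16,19).
Selected 6 broadcasts.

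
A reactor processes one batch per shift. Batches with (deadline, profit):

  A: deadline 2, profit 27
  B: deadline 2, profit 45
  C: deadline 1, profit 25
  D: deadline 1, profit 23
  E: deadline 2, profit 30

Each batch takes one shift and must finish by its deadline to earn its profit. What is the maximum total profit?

75

Take jobs in profit order; each goes to the latest open slot no later than its deadline.
By profit: B(d2,45), E(d2,30), A(d2,27), C(d1,25), D(d1,23)
B→slot 2; E→slot 1; A skipped; C skipped; D skipped.
Profit = 30 + 45 = 75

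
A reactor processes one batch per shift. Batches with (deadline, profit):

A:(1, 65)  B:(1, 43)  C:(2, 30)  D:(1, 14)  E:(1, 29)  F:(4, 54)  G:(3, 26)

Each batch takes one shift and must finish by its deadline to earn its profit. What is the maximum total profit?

175

Sort by profit descending; place each in the latest free slot ≤ its deadline.
By profit: A(d1,65), F(d4,54), B(d1,43), C(d2,30), E(d1,29), G(d3,26), D(d1,14)
A→slot 1; F→slot 4; B skipped; C→slot 2; E skipped; G→slot 3; D skipped.
Profit = 65 + 30 + 26 + 54 = 175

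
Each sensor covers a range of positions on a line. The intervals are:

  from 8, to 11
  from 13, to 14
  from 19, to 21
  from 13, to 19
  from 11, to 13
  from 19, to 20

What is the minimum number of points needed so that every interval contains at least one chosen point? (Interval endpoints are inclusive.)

Sort by right endpoint; whenever an interval is uncovered, place a point at its right end.
By right end: [8,11]  [11,13]  [13,14]  [13,19]  [19,20]  [19,21]
[8,11] uncovered → point at 11; [13,14] uncovered → point at 14; [19,20] uncovered → point at 20.
Points: 11, 14, 20 (3 total).

3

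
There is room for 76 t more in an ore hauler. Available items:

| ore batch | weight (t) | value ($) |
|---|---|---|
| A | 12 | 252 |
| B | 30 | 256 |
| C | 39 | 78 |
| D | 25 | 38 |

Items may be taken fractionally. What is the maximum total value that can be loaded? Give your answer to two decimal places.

Ratios (sorted): A 21.00, B 8.53, C 2.00, D 1.52
take A (12 @ 252); take B (30 @ 256); take 34/39 of C → 68.00. Capacity used 76/76.
Total value = 576.00

576.00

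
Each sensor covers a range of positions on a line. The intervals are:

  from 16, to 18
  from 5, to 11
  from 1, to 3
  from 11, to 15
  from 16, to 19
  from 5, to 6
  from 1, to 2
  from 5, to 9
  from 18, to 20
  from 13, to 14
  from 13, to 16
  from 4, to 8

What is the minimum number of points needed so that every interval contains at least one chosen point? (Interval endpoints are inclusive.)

4

Sorted: [1,2] [1,3] [5,6] [4,8] [5,9] [5,11] [13,14] [11,15] [13,16] [16,18] [16,19] [18,20]
{[1,2],[1,3]} hit by 2; {[5,6],[4,8],[5,9],[5,11]} hit by 6; {[13,14],[11,15],[13,16]} hit by 14; {[16,18],[16,19],[18,20]} hit by 18.
Points: 2, 6, 14, 18 (4 total).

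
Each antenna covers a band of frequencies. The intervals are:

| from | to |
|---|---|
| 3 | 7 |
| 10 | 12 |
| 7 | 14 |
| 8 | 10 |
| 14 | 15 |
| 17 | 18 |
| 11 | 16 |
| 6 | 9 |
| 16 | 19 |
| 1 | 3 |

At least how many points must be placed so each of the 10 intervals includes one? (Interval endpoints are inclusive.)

Sort by right endpoint; whenever an interval is uncovered, place a point at its right end.
By right end: [1,3]  [3,7]  [6,9]  [8,10]  [10,12]  [7,14]  [14,15]  [11,16]  [17,18]  [16,19]
[1,3] uncovered → point at 3; [6,9] uncovered → point at 9; [10,12] uncovered → point at 12; [14,15] uncovered → point at 15; [17,18] uncovered → point at 18.
Points: 3, 9, 12, 15, 18 (5 total).

5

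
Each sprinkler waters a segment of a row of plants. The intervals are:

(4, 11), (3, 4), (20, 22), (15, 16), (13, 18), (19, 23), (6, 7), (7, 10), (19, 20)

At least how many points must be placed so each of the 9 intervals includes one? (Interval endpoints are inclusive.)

Sorted: [3,4] [6,7] [7,10] [4,11] [15,16] [13,18] [19,20] [20,22] [19,23]
{[3,4]} hit by 4; {[6,7],[7,10],[4,11]} hit by 7; {[15,16],[13,18]} hit by 16; {[19,20],[20,22],[19,23]} hit by 20.
Points: 4, 7, 16, 20 (4 total).

4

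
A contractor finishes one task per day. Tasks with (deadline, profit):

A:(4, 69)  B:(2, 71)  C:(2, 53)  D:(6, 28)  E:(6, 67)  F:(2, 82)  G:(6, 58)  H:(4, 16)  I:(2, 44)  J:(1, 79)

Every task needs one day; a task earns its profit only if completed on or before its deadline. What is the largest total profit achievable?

383

Sort by profit descending; place each in the latest free slot ≤ its deadline.
By profit: F(d2,82), J(d1,79), B(d2,71), A(d4,69), E(d6,67), G(d6,58), C(d2,53), I(d2,44), D(d6,28), H(d4,16)
F→slot 2; J→slot 1; B skipped; A→slot 4; E→slot 6; G→slot 5; C skipped; I skipped; D→slot 3; H skipped.
Profit = 79 + 82 + 28 + 69 + 58 + 67 = 383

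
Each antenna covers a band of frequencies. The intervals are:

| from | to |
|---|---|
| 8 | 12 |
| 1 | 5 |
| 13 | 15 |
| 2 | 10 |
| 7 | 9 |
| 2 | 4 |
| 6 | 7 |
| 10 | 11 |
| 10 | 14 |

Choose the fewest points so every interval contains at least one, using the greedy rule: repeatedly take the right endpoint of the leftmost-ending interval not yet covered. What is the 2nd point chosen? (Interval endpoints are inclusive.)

7

Sorted: [2,4] [1,5] [6,7] [7,9] [2,10] [10,11] [8,12] [10,14] [13,15]
{[2,4],[1,5]} hit by 4; {[6,7],[7,9],[2,10]} hit by 7; {[10,11],[8,12],[10,14]} hit by 11; {[13,15]} hit by 15.
Points: 4, 7, 11, 15 (4 total).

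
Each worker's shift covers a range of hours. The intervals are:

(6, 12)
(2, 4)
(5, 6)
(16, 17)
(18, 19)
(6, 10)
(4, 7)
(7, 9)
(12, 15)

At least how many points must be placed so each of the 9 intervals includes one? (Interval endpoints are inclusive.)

6

Sort by right endpoint; whenever an interval is uncovered, place a point at its right end.
By right end: [2,4]  [5,6]  [4,7]  [7,9]  [6,10]  [6,12]  [12,15]  [16,17]  [18,19]
[2,4] uncovered → point at 4; [5,6] uncovered → point at 6; [7,9] uncovered → point at 9; [12,15] uncovered → point at 15; [16,17] uncovered → point at 17; [18,19] uncovered → point at 19.
Points: 4, 6, 9, 15, 17, 19 (6 total).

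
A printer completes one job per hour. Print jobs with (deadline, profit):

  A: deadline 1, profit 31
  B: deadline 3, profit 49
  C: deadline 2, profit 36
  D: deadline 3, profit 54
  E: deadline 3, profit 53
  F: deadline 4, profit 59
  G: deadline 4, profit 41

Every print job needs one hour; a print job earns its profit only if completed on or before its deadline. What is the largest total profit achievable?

215

By profit: F(d4,59), D(d3,54), E(d3,53), B(d3,49), G(d4,41), C(d2,36), A(d1,31)
F→slot 4; D→slot 3; E→slot 2; B→slot 1; G skipped; C skipped; A skipped.
Profit = 49 + 53 + 54 + 59 = 215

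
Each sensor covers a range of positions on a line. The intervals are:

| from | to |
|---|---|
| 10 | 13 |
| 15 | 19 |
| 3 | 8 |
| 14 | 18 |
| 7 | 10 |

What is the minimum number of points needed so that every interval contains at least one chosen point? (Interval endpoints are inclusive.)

Sort by right endpoint; whenever an interval is uncovered, place a point at its right end.
Sorted: [3,8] [7,10] [10,13] [14,18] [15,19]
{[3,8],[7,10]} hit by 8; {[10,13]} hit by 13; {[14,18],[15,19]} hit by 18.
Points: 8, 13, 18 (3 total).

3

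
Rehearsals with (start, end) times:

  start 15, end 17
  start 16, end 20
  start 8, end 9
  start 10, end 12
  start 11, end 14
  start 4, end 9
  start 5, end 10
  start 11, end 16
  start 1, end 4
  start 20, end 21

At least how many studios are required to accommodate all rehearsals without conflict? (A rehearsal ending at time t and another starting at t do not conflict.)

3

starts: [1, 4, 5, 8, 10, 11, 11, 15, 16, 20]
ends:   [4, 9, 9, 10, 12, 14, 16, 17, 20, 21]
s1→1 e4→0 s4→1 s5→2 s8→3  — peak 3.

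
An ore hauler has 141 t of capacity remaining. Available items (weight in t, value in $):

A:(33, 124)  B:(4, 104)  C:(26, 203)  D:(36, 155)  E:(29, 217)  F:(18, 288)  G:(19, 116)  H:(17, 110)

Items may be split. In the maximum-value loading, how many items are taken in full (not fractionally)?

Sort by value per unit weight and fill in that order.
Ratios (sorted): B 26.00, F 16.00, C 7.81, E 7.48, H 6.47, G 6.11, D 4.31, A 3.76
take B (4 @ 104); take F (18 @ 288); take C (26 @ 203); take E (29 @ 217); take H (17 @ 110); take G (19 @ 116); take 28/36 of D → 120.56. Capacity used 141/141.
6 item(s) taken whole; one partial (take 28/36 of D).

6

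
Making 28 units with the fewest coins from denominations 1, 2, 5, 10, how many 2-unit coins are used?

Use the largest denomination that fits, subtract, and repeat.
28 − 2×10→8 − 1×5→3 − 1×2→1 − 1×1→0
Count of 2: 1

1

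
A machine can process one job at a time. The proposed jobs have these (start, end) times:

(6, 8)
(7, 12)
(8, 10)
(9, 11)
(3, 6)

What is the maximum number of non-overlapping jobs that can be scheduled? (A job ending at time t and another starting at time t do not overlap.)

3

Sorted by end: (3,6)  (6,8)  (8,10)  (9,11)  (7,12)
take (3,6); take (6,8); take (8,10).
Selected 3 jobs.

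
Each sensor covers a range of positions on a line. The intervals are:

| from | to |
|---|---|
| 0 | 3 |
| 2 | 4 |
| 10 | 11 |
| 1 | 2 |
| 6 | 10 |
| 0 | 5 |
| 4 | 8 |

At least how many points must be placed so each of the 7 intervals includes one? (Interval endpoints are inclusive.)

3

Process intervals by earliest right end; each time one isn't hit yet, stab at its right endpoint.
Sorted: [1,2] [0,3] [2,4] [0,5] [4,8] [6,10] [10,11]
{[1,2],[0,3],[2,4],[0,5]} hit by 2; {[4,8],[6,10]} hit by 8; {[10,11]} hit by 11.
Points: 2, 8, 11 (3 total).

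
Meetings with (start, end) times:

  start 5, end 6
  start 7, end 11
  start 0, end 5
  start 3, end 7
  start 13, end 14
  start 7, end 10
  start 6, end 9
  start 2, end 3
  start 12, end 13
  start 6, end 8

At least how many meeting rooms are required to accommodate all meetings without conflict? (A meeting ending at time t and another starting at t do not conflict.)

Events (time:±→running): 0:+→1 2:+→2 3:-→1 3:+→2 5:-→1 5:+→2 6:-→1 6:+→2 6:+→3 7:-→2 7:+→3 7:+→4 … peak 4.

4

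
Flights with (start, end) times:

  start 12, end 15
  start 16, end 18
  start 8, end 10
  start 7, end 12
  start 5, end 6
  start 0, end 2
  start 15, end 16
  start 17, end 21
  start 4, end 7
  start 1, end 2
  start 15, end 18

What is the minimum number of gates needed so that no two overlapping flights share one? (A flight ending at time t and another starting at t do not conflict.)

starts: [0, 1, 4, 5, 7, 8, 12, 15, 15, 16, 17]
ends:   [2, 2, 6, 7, 10, 12, 15, 16, 18, 18, 21]
s0→1 s1→2 e2→1 e2→0 s4→1 s5→2 e6→1 e7→0 s7→1 s8→2 e10→1 e12→0 s12→1 e15→0 s15→1 s15→2 e16→1 s16→2 s17→3  — peak 3.

3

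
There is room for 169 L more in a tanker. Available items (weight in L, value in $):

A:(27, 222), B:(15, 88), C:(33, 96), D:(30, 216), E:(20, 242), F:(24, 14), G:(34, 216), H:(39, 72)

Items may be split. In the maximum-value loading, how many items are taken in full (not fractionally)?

6

Ratios (sorted): E 12.10, A 8.22, D 7.20, G 6.35, B 5.87, C 2.91, H 1.85, F 0.58
take E (20 @ 242); take A (27 @ 222); take D (30 @ 216); take G (34 @ 216); take B (15 @ 88); take C (33 @ 96); take 10/39 of H → 18.46. Capacity used 169/169.
6 item(s) taken whole; one partial (take 10/39 of H).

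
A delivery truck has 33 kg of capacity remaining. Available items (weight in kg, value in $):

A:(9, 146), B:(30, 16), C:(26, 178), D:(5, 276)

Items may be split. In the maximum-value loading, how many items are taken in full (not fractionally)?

2

Order: D (276/5=55.20) > A (146/9=16.22) > C (178/26=6.85) > B (16/30=0.53)
Fill: take D (5 @ 276) → take A (9 @ 146) → take 19/26 of C → 130.08; 33/33 used.
2 item(s) taken whole; one partial (take 19/26 of C).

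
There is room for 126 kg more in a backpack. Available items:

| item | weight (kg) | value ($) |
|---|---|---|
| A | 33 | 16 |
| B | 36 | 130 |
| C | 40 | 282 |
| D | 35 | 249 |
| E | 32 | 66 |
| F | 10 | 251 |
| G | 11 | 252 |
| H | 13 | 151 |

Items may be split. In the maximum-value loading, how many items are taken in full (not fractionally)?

Sort by value per unit weight and fill in that order.
Ratios (sorted): F 25.10, G 22.91, H 11.62, D 7.11, C 7.05, B 3.61, E 2.06, A 0.48
take F (10 @ 251); take G (11 @ 252); take H (13 @ 151); take D (35 @ 249); take C (40 @ 282); take 17/36 of B → 61.39. Capacity used 126/126.
5 item(s) taken whole; one partial (take 17/36 of B).

5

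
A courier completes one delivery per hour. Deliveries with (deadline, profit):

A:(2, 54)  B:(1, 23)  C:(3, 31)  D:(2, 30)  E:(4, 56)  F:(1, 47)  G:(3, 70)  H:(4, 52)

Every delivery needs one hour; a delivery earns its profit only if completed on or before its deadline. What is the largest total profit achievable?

Take jobs in profit order; each goes to the latest open slot no later than its deadline.
Profit order: G=70 E=56 A=54 H=52 F=47 C=31 D=30 B=23
Assign: G→slot 3, E→slot 4, A→slot 2, H→slot 1, F skipped, C skipped, D skipped, B skipped.
Slots: [1:H] [2:A] [3:G] [4:E]
Profit = 52 + 54 + 70 + 56 = 232

232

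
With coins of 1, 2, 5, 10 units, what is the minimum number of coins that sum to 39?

Use the largest denomination that fits, subtract, and repeat.
39 − 3×10→9 − 1×5→4 − 2×2→0
Total coins = 3 + 1 + 2 = 6

6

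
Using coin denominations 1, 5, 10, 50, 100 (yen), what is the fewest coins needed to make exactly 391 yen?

9

391 = 3×100 + 1×50 + 4×10 + 1×1
Total coins = 3 + 1 + 4 + 1 = 9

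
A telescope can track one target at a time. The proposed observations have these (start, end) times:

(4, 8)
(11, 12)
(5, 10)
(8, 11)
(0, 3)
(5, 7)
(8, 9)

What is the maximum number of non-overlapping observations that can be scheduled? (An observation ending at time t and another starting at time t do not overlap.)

Order by finish time; keep every interval that doesn't clash with the previous kept one.
By end time: (0,3), (5,7), (4,8), (8,9), (5,10), (8,11), (11,12).
Pick (0,3); next start ≥ 3 → (5,7); next start ≥ 7 → (8,9); next start ≥ 9 → (11,12).
Selected 4 observations.

4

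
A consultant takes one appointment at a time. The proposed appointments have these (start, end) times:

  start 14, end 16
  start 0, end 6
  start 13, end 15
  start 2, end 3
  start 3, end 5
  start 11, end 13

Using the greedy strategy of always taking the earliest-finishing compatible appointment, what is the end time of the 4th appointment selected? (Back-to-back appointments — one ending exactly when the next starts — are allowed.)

15

Sorted by end: (2,3)  (3,5)  (0,6)  (11,13)  (13,15)  (14,16)
take (2,3); take (3,5); skip (0,6); take (11,13); take (13,15).
Selected: (2,3) (3,5) (11,13) (13,15)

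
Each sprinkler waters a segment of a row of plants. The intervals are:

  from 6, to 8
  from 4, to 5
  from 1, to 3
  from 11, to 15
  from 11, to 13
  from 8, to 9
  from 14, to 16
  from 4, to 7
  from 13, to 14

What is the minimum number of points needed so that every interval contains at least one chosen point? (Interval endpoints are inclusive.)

5

Sort by right endpoint; whenever an interval is uncovered, place a point at its right end.
Sorted: [1,3] [4,5] [4,7] [6,8] [8,9] [11,13] [13,14] [11,15] [14,16]
{[1,3]} hit by 3; {[4,5],[4,7]} hit by 5; {[6,8],[8,9]} hit by 8; {[11,13],[13,14],[11,15]} hit by 13; {[14,16]} hit by 16.
Points: 3, 5, 8, 13, 16 (5 total).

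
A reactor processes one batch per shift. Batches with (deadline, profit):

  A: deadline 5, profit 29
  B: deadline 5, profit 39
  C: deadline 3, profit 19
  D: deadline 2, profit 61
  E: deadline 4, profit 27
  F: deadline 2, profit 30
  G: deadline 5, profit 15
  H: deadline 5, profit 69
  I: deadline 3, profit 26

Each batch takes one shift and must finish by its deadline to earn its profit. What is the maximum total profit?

Sort by profit descending; place each in the latest free slot ≤ its deadline.
By profit: H(d5,69), D(d2,61), B(d5,39), F(d2,30), A(d5,29), E(d4,27), I(d3,26), C(d3,19), G(d5,15)
H→slot 5; D→slot 2; B→slot 4; F→slot 1; A→slot 3; E skipped; I skipped; C skipped; G skipped.
Profit = 30 + 61 + 29 + 39 + 69 = 228

228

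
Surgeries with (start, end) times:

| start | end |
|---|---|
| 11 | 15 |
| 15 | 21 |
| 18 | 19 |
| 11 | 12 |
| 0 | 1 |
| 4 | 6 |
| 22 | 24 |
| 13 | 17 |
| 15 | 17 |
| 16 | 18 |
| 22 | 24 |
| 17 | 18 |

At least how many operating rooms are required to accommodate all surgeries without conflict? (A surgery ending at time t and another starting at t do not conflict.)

4

starts: [0, 4, 11, 11, 13, 15, 15, 16, 17, 18, 22, 22]
ends:   [1, 6, 12, 15, 17, 17, 18, 18, 19, 21, 24, 24]
s0→1 e1→0 s4→1 e6→0 s11→1 s11→2 e12→1 s13→2 e15→1 s15→2 s15→3 s16→4  — peak 4.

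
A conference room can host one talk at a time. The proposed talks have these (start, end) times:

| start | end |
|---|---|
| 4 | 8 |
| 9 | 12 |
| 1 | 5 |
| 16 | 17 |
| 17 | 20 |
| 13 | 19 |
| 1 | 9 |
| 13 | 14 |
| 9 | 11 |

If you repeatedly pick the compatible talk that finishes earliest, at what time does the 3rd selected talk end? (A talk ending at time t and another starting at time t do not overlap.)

By end time: (1,5), (4,8), (1,9), (9,11), (9,12), (13,14), (16,17), (13,19), (17,20).
Pick (1,5); next start ≥ 5 → (9,11); next start ≥ 11 → (13,14); next start ≥ 14 → (16,17); next start ≥ 17 → (17,20).
Selected: (1,5) (9,11) (13,14) (16,17) (17,20)

14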